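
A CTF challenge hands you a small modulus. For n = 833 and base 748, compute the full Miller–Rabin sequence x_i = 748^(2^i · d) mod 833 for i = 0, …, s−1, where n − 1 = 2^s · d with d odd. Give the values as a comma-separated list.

n − 1 = 832 = 2^6 · 13, so s = 6 and d = 13.
x_0 = 748^13 mod 833 = 34.
x_1 = 34^2 mod 833 = 323.
x_2 = 323^2 mod 833 = 204.
x_3 = 204^2 mod 833 = 799.
x_4 = 799^2 mod 833 = 323.
x_5 = 323^2 mod 833 = 204.

34, 323, 204, 799, 323, 204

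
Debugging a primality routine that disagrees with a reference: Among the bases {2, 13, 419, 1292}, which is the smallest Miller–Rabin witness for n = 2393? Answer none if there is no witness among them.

n − 1 = 2392 = 2^3 · 299, so s = 3 and d = 299.
Base 2: x_0 = 2^299 mod 2393 = 2392. x_0 = 2392 ≡ −1, so 2 is not a witness.
Base 13: x_0 = 13^299 mod 2393 = 1422. x_0 is neither 1 nor 2392, so continue squaring. x_1 = 1422^2 mod 2393 = 2392. x_1 ≡ −1, so 13 is not a witness.
Base 419: x_0 = 419^299 mod 2393 = 2335. x_0 is neither 1 nor 2392, so continue squaring. x_1 = 2335^2 mod 2393 = 971. x_2 = 971^2 mod 2393 = 2392. x_2 ≡ −1, so 419 is not a witness.
Base 1292: x_0 = 1292^299 mod 2393 = 2335. x_0 is neither 1 nor 2392, so continue squaring. x_1 = 2335^2 mod 2393 = 971. x_2 = 971^2 mod 2393 = 2392. x_2 ≡ −1, so 1292 is not a witness.
No listed base is a witness for 2393.

none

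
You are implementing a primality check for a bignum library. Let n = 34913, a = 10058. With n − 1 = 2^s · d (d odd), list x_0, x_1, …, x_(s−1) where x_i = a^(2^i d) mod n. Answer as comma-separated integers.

n − 1 = 34912 = 2^5 · 1091, so s = 5 and d = 1091.
x_0 = 10058^1091 mod 34913 = 7939.
x_1 = 7939^2 mod 34913 = 9756.
x_2 = 9756^2 mod 34913 = 6698.
x_3 = 6698^2 mod 34913 = 34912.
x_4 = 34912^2 mod 34913 = 1.

7939, 9756, 6698, 34912, 1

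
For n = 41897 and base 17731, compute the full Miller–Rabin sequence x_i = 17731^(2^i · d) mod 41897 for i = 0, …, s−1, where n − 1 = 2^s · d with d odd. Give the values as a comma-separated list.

n − 1 = 41896 = 2^3 · 5237, so s = 3 and d = 5237.
x_0 = 17731^5237 mod 41897 = 19880.
x_1 = 19880^2 mod 41897 = 41896.
x_2 = 41896^2 mod 41897 = 1.

19880, 41896, 1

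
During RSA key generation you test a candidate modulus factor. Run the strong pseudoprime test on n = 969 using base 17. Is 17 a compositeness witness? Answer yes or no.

yes

n − 1 = 968 = 2^3 · 121, so s = 3 and d = 121.
Repeated squaring mod 969: 17^1 ≡ 17, 17^2 ≡ 289, 17^4 ≡ 187, 17^8 ≡ 85, 17^16 ≡ 442, 17^32 ≡ 595, 17^64 ≡ 340.
121 = 64 + 32 + 16 + 8 + 1, so 17^121 ≡ 340·595·442·85·17 ≡ 833 (mod 969).
x_0 = 17^121 mod 969 = 833.
x_0 is neither 1 nor 968, so continue squaring.
x_1 = 833^2 mod 969 = 85.
x_2 = 85^2 mod 969 = 442.
Reached i = s−1 = 2 without hitting −1: 17 is a Miller–Rabin witness and 969 is composite.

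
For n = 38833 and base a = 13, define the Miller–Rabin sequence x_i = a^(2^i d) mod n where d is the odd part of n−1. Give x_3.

n − 1 = 38832 = 2^4 · 2427, so s = 4 and d = 2427.
x_0 = 13^2427 mod 38833 = 1409.
x_1 = 1409^2 mod 38833 = 4798.
x_2 = 4798^2 mod 38833 = 31668.
x_3 = 31668^2 mod 38833 = 38832.

38832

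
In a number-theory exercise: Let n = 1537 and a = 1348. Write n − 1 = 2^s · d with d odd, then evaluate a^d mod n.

n − 1 = 1536 = 2^9 · 3, so s = 9 and d = 3.
1348^3 mod 1537 = 772.

772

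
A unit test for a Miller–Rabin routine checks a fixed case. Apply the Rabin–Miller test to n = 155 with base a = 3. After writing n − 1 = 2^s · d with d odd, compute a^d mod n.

53

n − 1 = 154 = 2^1 · 77, so s = 1 and d = 77.
Repeated squaring mod 155: 3^1 ≡ 3, 3^2 ≡ 9, 3^4 ≡ 81, 3^8 ≡ 51, 3^16 ≡ 121, 3^32 ≡ 71, 3^64 ≡ 81.
77 = 64 + 8 + 4 + 1, so 3^77 ≡ 81·51·81·3 ≡ 53 (mod 155).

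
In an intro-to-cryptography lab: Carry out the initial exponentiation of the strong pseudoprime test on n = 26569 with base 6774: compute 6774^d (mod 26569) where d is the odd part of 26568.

26407

n − 1 = 26568 = 2^3 · 3321, so s = 3 and d = 3321.
6774^3321 mod 26569 = 26407.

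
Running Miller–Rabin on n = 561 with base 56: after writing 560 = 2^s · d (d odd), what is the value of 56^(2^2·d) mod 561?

n − 1 = 560 = 2^4 · 35, so s = 4 and d = 35.
x_0 = 56^35 mod 561 = 23.
x_1 = 23^2 mod 561 = 529.
x_2 = 529^2 mod 561 = 463.

463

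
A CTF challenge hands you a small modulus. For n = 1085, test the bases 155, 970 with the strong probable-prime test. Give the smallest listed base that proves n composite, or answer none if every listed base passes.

155

n − 1 = 1084 = 2^2 · 271, so s = 2 and d = 271.
Base 155: x_0 = 155^271 mod 1085 = 155. x_0 is neither 1 nor 1084, so continue squaring. x_1 = 155^2 mod 1085 = 155. Reached i = s−1 = 1 without hitting −1: 155 is a Miller–Rabin witness and 1085 is composite.
Base 970: x_0 = 970^271 mod 1085 = 970. x_0 is neither 1 nor 1084, so continue squaring. x_1 = 970^2 mod 1085 = 205. Reached i = s−1 = 1 without hitting −1: 970 is a Miller–Rabin witness and 1085 is composite.
The smallest witness among the given bases is 155.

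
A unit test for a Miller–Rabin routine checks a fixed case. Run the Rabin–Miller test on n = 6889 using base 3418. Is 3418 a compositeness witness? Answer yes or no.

no

n − 1 = 6888 = 2^3 · 861, so s = 3 and d = 861.
x_0 = 3418^861 mod 6889 = 6888.
x_0 = 6888 ≡ −1, so 3418 is not a witness.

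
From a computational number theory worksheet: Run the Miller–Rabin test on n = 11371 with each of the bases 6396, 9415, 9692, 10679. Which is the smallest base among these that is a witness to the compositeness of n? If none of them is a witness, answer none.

6396

n − 1 = 11370 = 2^1 · 5685, so s = 1 and d = 5685.
Base 6396: x_0 = 6396^5685 mod 11371 = 4737. x_0 ∉ {1, 11370} and s = 1, so 6396 is a Miller–Rabin witness and 11371 is composite.
Base 9415: x_0 = 9415^5685 mod 11371 = 562. x_0 ∉ {1, 11370} and s = 1, so 9415 is a Miller–Rabin witness and 11371 is composite.
Base 9692: x_0 = 9692^5685 mod 11371 = 7906. x_0 ∉ {1, 11370} and s = 1, so 9692 is a Miller–Rabin witness and 11371 is composite.
Base 10679: x_0 = 10679^5685 mod 11371 = 7708. x_0 ∉ {1, 11370} and s = 1, so 10679 is a Miller–Rabin witness and 11371 is composite.
The smallest witness among the given bases is 6396.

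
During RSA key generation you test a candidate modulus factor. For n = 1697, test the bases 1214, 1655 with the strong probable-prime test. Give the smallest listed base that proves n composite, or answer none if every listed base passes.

n − 1 = 1696 = 2^5 · 53, so s = 5 and d = 53.
Base 1214: x_0 = 1214^53 mod 1697 = 292. x_0 is neither 1 nor 1696, so continue squaring. x_1 = 292^2 mod 1697 = 414. x_2 = 414^2 mod 1697 = 1696. x_2 ≡ −1, so 1214 is not a witness.
Base 1655: x_0 = 1655^53 mod 1697 = 1367. x_0 is neither 1 nor 1696, so continue squaring. x_1 = 1367^2 mod 1697 = 292. x_2 = 292^2 mod 1697 = 414. x_3 = 414^2 mod 1697 = 1696. x_3 ≡ −1, so 1655 is not a witness.
No listed base is a witness for 1697.

none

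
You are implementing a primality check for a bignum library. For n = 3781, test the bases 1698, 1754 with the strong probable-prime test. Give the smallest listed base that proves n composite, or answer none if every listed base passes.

n − 1 = 3780 = 2^2 · 945, so s = 2 and d = 945.
Base 1698: x_0 = 1698^945 mod 3781 = 1. x_0 = 1, so 1698 is not a witness.
Base 1754: x_0 = 1754^945 mod 3781 = 1. x_0 = 1, so 1754 is not a witness.
No listed base is a witness for 3781.

none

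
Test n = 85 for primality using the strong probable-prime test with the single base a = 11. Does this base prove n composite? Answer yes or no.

n − 1 = 84 = 2^2 · 21, so s = 2 and d = 21.
x_0 = 11^21 mod 85 = 61.
x_0 is neither 1 nor 84, so continue squaring.
x_1 = 61^2 mod 85 = 66.
Reached i = s−1 = 1 without hitting −1: 11 is a Miller–Rabin witness and 85 is composite.

yes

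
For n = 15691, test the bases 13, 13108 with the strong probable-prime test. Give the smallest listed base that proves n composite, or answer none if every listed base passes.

n − 1 = 15690 = 2^1 · 7845, so s = 1 and d = 7845.
Base 13: x_0 = 13^7845 mod 15691 = 10400. x_0 ∉ {1, 15690} and s = 1, so 13 is a Miller–Rabin witness and 15691 is composite.
Base 13108: x_0 = 13108^7845 mod 15691 = 6512. x_0 ∉ {1, 15690} and s = 1, so 13108 is a Miller–Rabin witness and 15691 is composite.
The smallest witness among the given bases is 13.

13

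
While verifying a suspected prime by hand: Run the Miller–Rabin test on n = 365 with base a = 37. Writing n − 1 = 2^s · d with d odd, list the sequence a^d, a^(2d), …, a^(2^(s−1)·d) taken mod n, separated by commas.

183, 274

n − 1 = 364 = 2^2 · 91, so s = 2 and d = 91.
x_0 = 37^91 mod 365 = 183.
x_1 = 183^2 mod 365 = 274.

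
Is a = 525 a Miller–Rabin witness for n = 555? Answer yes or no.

yes

n − 1 = 554 = 2^1 · 277, so s = 1 and d = 277.
By repeated squaring, 525^277 ≡ 330 (mod 555).
x_0 = 525^277 mod 555 = 330.
x_0 ∉ {1, 554} and s = 1, so 525 is a Miller–Rabin witness and 555 is composite.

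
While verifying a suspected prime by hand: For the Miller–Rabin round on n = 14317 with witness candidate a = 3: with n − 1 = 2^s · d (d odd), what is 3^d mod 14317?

5469

n − 1 = 14316 = 2^2 · 3579, so s = 2 and d = 3579.
Repeated squaring mod 14317: 3^1 ≡ 3, 3^2 ≡ 9, 3^4 ≡ 81, 3^8 ≡ 6561, 3^16 ≡ 9819, 3^32 ≡ 2083, 3^64 ≡ 838, 3^128 ≡ 711, 3^256 ≡ 4426, 3^512 ≡ 3820, 3^1024 ≡ 3377, 3^2048 ≡ 7797.
3579 = 2048 + 1024 + 256 + 128 + 64 + 32 + 16 + 8 + 2 + 1, so 3^3579 ≡ 7797·3377·4426·711·838·2083·9819·6561·9·3 ≡ 5469 (mod 14317).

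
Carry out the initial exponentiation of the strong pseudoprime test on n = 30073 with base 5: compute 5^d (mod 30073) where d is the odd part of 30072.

n − 1 = 30072 = 2^3 · 3759, so s = 3 and d = 3759.
Repeated squaring mod 30073: 5^1 ≡ 5, 5^2 ≡ 25, 5^4 ≡ 625, 5^8 ≡ 29749, 5^16 ≡ 14757, 5^32 ≡ 10456, 5^64 ≡ 12581, 5^128 ≡ 7362, 5^256 ≡ 7498, 5^512 ≡ 13567, 5^1024 ≡ 16729, 5^2048 ≡ 103.
3759 = 2048 + 1024 + 512 + 128 + 32 + 8 + 4 + 2 + 1, so 5^3759 ≡ 103·16729·13567·7362·10456·29749·625·25·5 ≡ 28941 (mod 30073).

28941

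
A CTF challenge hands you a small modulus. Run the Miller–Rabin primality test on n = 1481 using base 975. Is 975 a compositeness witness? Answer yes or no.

no

n − 1 = 1480 = 2^3 · 185, so s = 3 and d = 185.
x_0 = 975^185 mod 1481 = 655.
x_0 is neither 1 nor 1480, so continue squaring.
x_1 = 655^2 mod 1481 = 1016.
x_2 = 1016^2 mod 1481 = 1480.
x_2 ≡ −1, so 975 is not a witness.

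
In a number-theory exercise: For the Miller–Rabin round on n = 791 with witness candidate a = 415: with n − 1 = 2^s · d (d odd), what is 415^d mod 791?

368

n − 1 = 790 = 2^1 · 395, so s = 1 and d = 395.
Repeated squaring mod 791: 415^1 ≡ 415, 415^2 ≡ 578, 415^4 ≡ 282, 415^8 ≡ 424, 415^16 ≡ 219, 415^32 ≡ 501, 415^64 ≡ 254, 415^128 ≡ 445, 415^256 ≡ 275.
395 = 256 + 128 + 8 + 2 + 1, so 415^395 ≡ 275·445·424·578·415 ≡ 368 (mod 791).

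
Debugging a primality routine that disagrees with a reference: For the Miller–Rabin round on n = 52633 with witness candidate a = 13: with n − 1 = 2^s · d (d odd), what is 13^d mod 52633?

36875

n − 1 = 52632 = 2^3 · 6579, so s = 3 and d = 6579.
13^6579 mod 52633 = 36875.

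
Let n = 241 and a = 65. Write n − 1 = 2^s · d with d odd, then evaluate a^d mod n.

130

n − 1 = 240 = 2^4 · 15, so s = 4 and d = 15.
65^15 mod 241 = 130.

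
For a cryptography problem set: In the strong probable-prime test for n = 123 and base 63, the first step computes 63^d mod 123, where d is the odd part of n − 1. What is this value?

60

n − 1 = 122 = 2^1 · 61, so s = 1 and d = 61.
By repeated squaring, 63^61 ≡ 60 (mod 123).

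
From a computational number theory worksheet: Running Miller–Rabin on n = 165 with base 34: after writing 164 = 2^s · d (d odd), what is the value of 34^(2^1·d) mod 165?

n − 1 = 164 = 2^2 · 41, so s = 2 and d = 41.
x_0 = 34^41 mod 165 = 34.
x_1 = 34^2 mod 165 = 1.

1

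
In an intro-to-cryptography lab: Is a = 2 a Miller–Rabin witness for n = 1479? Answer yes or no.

n − 1 = 1478 = 2^1 · 739, so s = 1 and d = 739.
x_0 = 2^739 mod 1479 = 569.
x_0 ∉ {1, 1478} and s = 1, so 2 is a Miller–Rabin witness and 1479 is composite.

yes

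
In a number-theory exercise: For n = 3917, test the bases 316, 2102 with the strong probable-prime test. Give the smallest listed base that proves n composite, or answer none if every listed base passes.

n − 1 = 3916 = 2^2 · 979, so s = 2 and d = 979.
Base 316: x_0 = 316^979 mod 3917 = 3916. x_0 = 3916 ≡ −1, so 316 is not a witness.
Base 2102: x_0 = 2102^979 mod 3917 = 1. x_0 = 1, so 2102 is not a witness.
No listed base is a witness for 3917.

none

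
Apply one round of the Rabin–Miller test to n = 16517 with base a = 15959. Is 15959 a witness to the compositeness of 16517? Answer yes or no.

n − 1 = 16516 = 2^2 · 4129, so s = 2 and d = 4129.
x_0 = 15959^4129 mod 16517 = 694.
x_0 is neither 1 nor 16516, so continue squaring.
x_1 = 694^2 mod 16517 = 2643.
Reached i = s−1 = 1 without hitting −1: 15959 is a Miller–Rabin witness and 16517 is composite.

yes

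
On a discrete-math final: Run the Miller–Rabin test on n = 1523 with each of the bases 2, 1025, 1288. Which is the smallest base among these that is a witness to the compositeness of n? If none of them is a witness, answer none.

n − 1 = 1522 = 2^1 · 761, so s = 1 and d = 761.
Base 2: x_0 = 2^761 mod 1523 = 1522. x_0 = 1522 ≡ −1, so 2 is not a witness.
Base 1025: x_0 = 1025^761 mod 1523 = 1522. x_0 = 1522 ≡ −1, so 1025 is not a witness.
Base 1288: x_0 = 1288^761 mod 1523 = 1. x_0 = 1, so 1288 is not a witness.
No listed base is a witness for 1523.

none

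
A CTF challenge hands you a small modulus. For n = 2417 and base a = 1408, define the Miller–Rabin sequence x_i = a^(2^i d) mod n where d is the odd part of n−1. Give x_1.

n − 1 = 2416 = 2^4 · 151, so s = 4 and d = 151.
x_0 = 1408^151 mod 2417 = 1362.
x_1 = 1362^2 mod 2417 = 1205.

1205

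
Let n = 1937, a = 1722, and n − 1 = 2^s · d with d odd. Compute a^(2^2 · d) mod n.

n − 1 = 1936 = 2^4 · 121, so s = 4 and d = 121.
x_0 = 1722^121 mod 1937 = 84.
x_1 = 84^2 mod 1937 = 1245.
x_2 = 1245^2 mod 1937 = 425.

425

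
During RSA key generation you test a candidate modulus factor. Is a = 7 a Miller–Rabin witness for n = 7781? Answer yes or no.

n − 1 = 7780 = 2^2 · 1945, so s = 2 and d = 1945.
x_0 = 7^1945 mod 7781 = 2257.
x_0 is neither 1 nor 7780, so continue squaring.
x_1 = 2257^2 mod 7781 = 5275.
Reached i = s−1 = 1 without hitting −1: 7 is a Miller–Rabin witness and 7781 is composite.

yes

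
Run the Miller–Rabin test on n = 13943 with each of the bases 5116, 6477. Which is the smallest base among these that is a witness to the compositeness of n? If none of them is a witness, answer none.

n − 1 = 13942 = 2^1 · 6971, so s = 1 and d = 6971.
Base 5116: x_0 = 5116^6971 mod 13943 = 4780. x_0 ∉ {1, 13942} and s = 1, so 5116 is a Miller–Rabin witness and 13943 is composite.
Base 6477: x_0 = 6477^6971 mod 13943 = 10194. x_0 ∉ {1, 13942} and s = 1, so 6477 is a Miller–Rabin witness and 13943 is composite.
The smallest witness among the given bases is 5116.

5116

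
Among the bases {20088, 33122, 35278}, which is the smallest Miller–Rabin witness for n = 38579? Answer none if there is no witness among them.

20088

n − 1 = 38578 = 2^1 · 19289, so s = 1 and d = 19289.
Base 20088: x_0 = 20088^19289 mod 38579 = 29879. x_0 ∉ {1, 38578} and s = 1, so 20088 is a Miller–Rabin witness and 38579 is composite.
Base 33122: x_0 = 33122^19289 mod 38579 = 1977. x_0 ∉ {1, 38578} and s = 1, so 33122 is a Miller–Rabin witness and 38579 is composite.
Base 35278: x_0 = 35278^19289 mod 38579 = 30819. x_0 ∉ {1, 38578} and s = 1, so 35278 is a Miller–Rabin witness and 38579 is composite.
The smallest witness among the given bases is 20088.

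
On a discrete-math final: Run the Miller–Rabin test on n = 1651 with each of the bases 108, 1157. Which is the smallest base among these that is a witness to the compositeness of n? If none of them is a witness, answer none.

1157

n − 1 = 1650 = 2^1 · 825, so s = 1 and d = 825.
Base 108: x_0 = 108^825 mod 1651 = 1650. x_0 = 1650 ≡ −1, so 108 is not a witness.
Base 1157: x_0 = 1157^825 mod 1651 = 1183. x_0 ∉ {1, 1650} and s = 1, so 1157 is a Miller–Rabin witness and 1651 is composite.
The smallest witness among the given bases is 1157.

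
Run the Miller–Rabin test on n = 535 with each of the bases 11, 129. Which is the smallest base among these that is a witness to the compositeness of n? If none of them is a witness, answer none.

11

n − 1 = 534 = 2^1 · 267, so s = 1 and d = 267.
Base 11: x_0 = 11^267 mod 535 = 121. x_0 ∉ {1, 534} and s = 1, so 11 is a Miller–Rabin witness and 535 is composite.
Base 129: x_0 = 129^267 mod 535 = 479. x_0 ∉ {1, 534} and s = 1, so 129 is a Miller–Rabin witness and 535 is composite.
The smallest witness among the given bases is 11.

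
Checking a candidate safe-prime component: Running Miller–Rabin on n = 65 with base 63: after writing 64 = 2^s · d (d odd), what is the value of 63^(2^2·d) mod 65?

n − 1 = 64 = 2^6 · 1, so s = 6 and d = 1.
x_0 = 63^1 mod 65 = 63.
x_1 = 63^2 mod 65 = 4.
x_2 = 4^2 mod 65 = 16.

16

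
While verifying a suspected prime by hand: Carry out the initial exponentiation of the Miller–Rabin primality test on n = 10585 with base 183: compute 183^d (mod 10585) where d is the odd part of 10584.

8177

n − 1 = 10584 = 2^3 · 1323, so s = 3 and d = 1323.
Repeated squaring mod 10585: 183^1 ≡ 183, 183^2 ≡ 1734, 183^4 ≡ 616, 183^8 ≡ 8981, 183^16 ≡ 661, 183^32 ≡ 2936, 183^64 ≡ 3906, 183^128 ≡ 3851, 183^256 ≡ 616, 183^512 ≡ 8981, 183^1024 ≡ 661.
1323 = 1024 + 256 + 32 + 8 + 2 + 1, so 183^1323 ≡ 661·616·2936·8981·1734·183 ≡ 8177 (mod 10585).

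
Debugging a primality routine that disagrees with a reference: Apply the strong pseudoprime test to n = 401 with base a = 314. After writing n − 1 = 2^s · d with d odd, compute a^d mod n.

268

n − 1 = 400 = 2^4 · 25, so s = 4 and d = 25.
Repeated squaring mod 401: 314^1 ≡ 314, 314^2 ≡ 351, 314^4 ≡ 94, 314^8 ≡ 14, 314^16 ≡ 196.
25 = 16 + 8 + 1, so 314^25 ≡ 196·14·314 ≡ 268 (mod 401).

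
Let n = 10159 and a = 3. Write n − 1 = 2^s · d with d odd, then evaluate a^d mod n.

n − 1 = 10158 = 2^1 · 5079, so s = 1 and d = 5079.
Repeated squaring mod 10159: 3^1 ≡ 3, 3^2 ≡ 9, 3^4 ≡ 81, 3^8 ≡ 6561, 3^16 ≡ 3038, 3^32 ≡ 5072, 3^64 ≡ 2596, 3^128 ≡ 3799, 3^256 ≡ 6621, 3^512 ≡ 1556, 3^1024 ≡ 3294, 3^2048 ≡ 624, 3^4096 ≡ 3334.
5079 = 4096 + 512 + 256 + 128 + 64 + 16 + 4 + 2 + 1, so 3^5079 ≡ 3334·1556·6621·3799·2596·3038·81·9·3 ≡ 10158 (mod 10159).

10158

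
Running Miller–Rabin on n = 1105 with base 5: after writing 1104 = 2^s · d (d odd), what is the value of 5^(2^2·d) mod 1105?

625

n − 1 = 1104 = 2^4 · 69, so s = 4 and d = 69.
x_0 = 5^69 mod 1105 = 915.
x_1 = 915^2 mod 1105 = 740.
x_2 = 740^2 mod 1105 = 625.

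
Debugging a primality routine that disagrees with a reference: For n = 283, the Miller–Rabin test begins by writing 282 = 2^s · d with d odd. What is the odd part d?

Halving: 282 → 141; 141 is odd.
So 282 = 2^1 · 141.

141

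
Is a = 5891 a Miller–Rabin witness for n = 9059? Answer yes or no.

n − 1 = 9058 = 2^1 · 4529, so s = 1 and d = 4529.
x_0 = 5891^4529 mod 9059 = 1.
x_0 = 1, so 5891 is not a witness.

no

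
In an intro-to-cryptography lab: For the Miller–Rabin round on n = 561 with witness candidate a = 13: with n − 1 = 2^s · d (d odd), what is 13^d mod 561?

n − 1 = 560 = 2^4 · 35, so s = 4 and d = 35.
Repeated squaring mod 561: 13^1 ≡ 13, 13^2 ≡ 169, 13^4 ≡ 511, 13^8 ≡ 256, 13^16 ≡ 460, 13^32 ≡ 103.
35 = 32 + 2 + 1, so 13^35 ≡ 103·169·13 ≡ 208 (mod 561).

208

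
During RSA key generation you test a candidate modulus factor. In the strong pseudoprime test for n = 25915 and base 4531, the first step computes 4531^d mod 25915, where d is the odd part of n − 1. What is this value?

431

n − 1 = 25914 = 2^1 · 12957, so s = 1 and d = 12957.
4531^12957 mod 25915 = 431.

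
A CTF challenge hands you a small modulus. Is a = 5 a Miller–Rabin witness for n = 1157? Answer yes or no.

n − 1 = 1156 = 2^2 · 289, so s = 2 and d = 289.
Repeated squaring mod 1157: 5^1 ≡ 5, 5^2 ≡ 25, 5^4 ≡ 625, 5^8 ≡ 716, 5^16 ≡ 105, 5^32 ≡ 612, 5^64 ≡ 833, 5^128 ≡ 846, 5^256 ≡ 690.
289 = 256 + 32 + 1, so 5^289 ≡ 690·612·5 ≡ 1032 (mod 1157).
x_0 = 5^289 mod 1157 = 1032.
x_0 is neither 1 nor 1156, so continue squaring.
x_1 = 1032^2 mod 1157 = 584.
Reached i = s−1 = 1 without hitting −1: 5 is a Miller–Rabin witness and 1157 is composite.

yes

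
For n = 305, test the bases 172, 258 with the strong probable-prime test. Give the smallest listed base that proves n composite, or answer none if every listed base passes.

n − 1 = 304 = 2^4 · 19, so s = 4 and d = 19.
Base 172: x_0 = 172^19 mod 305 = 133. x_0 is neither 1 nor 304, so continue squaring. x_1 = 133^2 mod 305 = 304. x_1 ≡ −1, so 172 is not a witness.
Base 258: x_0 = 258^19 mod 305 = 197. x_0 is neither 1 nor 304, so continue squaring. x_1 = 197^2 mod 305 = 74. x_2 = 74^2 mod 305 = 291. x_3 = 291^2 mod 305 = 196. Reached i = s−1 = 3 without hitting −1: 258 is a Miller–Rabin witness and 305 is composite.
The smallest witness among the given bases is 258.

258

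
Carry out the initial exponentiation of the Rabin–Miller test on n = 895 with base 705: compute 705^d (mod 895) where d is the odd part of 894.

n − 1 = 894 = 2^1 · 447, so s = 1 and d = 447.
Repeated squaring mod 895: 705^1 ≡ 705, 705^2 ≡ 300, 705^4 ≡ 500, 705^8 ≡ 295, 705^16 ≡ 210, 705^32 ≡ 245, 705^64 ≡ 60, 705^128 ≡ 20, 705^256 ≡ 400.
447 = 256 + 128 + 32 + 16 + 8 + 4 + 2 + 1, so 705^447 ≡ 400·20·245·210·295·500·300·705 ≡ 300 (mod 895).

300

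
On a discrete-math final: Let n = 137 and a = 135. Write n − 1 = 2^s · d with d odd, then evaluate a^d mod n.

37

n − 1 = 136 = 2^3 · 17, so s = 3 and d = 17.
135^17 mod 137 = 37.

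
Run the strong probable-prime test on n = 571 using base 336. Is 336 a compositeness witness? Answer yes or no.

n − 1 = 570 = 2^1 · 285, so s = 1 and d = 285.
x_0 = 336^285 mod 571 = 1.
x_0 = 1, so 336 is not a witness.

no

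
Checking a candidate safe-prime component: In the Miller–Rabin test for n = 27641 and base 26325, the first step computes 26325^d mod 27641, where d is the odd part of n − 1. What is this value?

n − 1 = 27640 = 2^3 · 3455, so s = 3 and d = 3455.
26325^3455 mod 27641 = 10593.

10593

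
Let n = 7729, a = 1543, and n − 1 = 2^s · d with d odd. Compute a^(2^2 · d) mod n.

n − 1 = 7728 = 2^4 · 483, so s = 4 and d = 483.
Repeated squaring mod 7729: 1543^1 ≡ 1543, 1543^2 ≡ 317, 1543^4 ≡ 12, 1543^8 ≡ 144, 1543^16 ≡ 5278, 1543^32 ≡ 1968, 1543^64 ≡ 795, 1543^128 ≡ 5976, 1543^256 ≡ 4596.
483 = 256 + 128 + 64 + 32 + 2 + 1, so 1543^483 ≡ 4596·5976·795·1968·317·1543 ≡ 4225 (mod 7729).
x_0 = 4225.
x_1 = 4225^2 mod 7729 = 4364.
x_2 = 4364^2 mod 7729 = 240.

240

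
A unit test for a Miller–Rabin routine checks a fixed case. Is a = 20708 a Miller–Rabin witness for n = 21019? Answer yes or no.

no

n − 1 = 21018 = 2^1 · 10509, so s = 1 and d = 10509.
x_0 = 20708^10509 mod 21019 = 1.
x_0 = 1, so 20708 is not a witness.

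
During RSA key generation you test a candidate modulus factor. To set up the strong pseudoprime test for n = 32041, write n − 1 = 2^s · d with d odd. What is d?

4005

Halving: 32040 → 16020 → 8010 → 4005; 4005 is odd.
So 32040 = 2^3 · 4005.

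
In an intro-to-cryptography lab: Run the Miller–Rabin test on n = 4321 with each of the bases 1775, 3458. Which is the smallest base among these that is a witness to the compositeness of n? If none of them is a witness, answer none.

n − 1 = 4320 = 2^5 · 135, so s = 5 and d = 135.
Base 1775: x_0 = 1775^135 mod 4321 = 3908. x_0 is neither 1 nor 4320, so continue squaring. x_1 = 3908^2 mod 4321 = 2050. x_2 = 2050^2 mod 4321 = 2488. x_3 = 2488^2 mod 4321 = 2472. x_4 = 2472^2 mod 4321 = 890. Reached i = s−1 = 4 without hitting −1: 1775 is a Miller–Rabin witness and 4321 is composite.
Base 3458: x_0 = 3458^135 mod 4321 = 919. x_0 is neither 1 nor 4320, so continue squaring. x_1 = 919^2 mod 4321 = 1966. x_2 = 1966^2 mod 4321 = 2182. x_3 = 2182^2 mod 4321 = 3703. x_4 = 3703^2 mod 4321 = 1676. Reached i = s−1 = 4 without hitting −1: 3458 is a Miller–Rabin witness and 4321 is composite.
The smallest witness among the given bases is 1775.

1775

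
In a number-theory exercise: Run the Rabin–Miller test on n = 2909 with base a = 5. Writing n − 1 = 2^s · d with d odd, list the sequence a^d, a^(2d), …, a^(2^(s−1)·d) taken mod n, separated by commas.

n − 1 = 2908 = 2^2 · 727, so s = 2 and d = 727.
x_0 = 5^727 mod 2909 = 1.
x_1 = 1^2 mod 2909 = 1.

1, 1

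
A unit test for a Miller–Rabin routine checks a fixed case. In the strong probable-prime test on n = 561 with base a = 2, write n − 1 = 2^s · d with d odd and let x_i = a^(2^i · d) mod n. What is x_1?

n − 1 = 560 = 2^4 · 35, so s = 4 and d = 35.
x_0 = 2^35 mod 561 = 263.
x_1 = 263^2 mod 561 = 166.

166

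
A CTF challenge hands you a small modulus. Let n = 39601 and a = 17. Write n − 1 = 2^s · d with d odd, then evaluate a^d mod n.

795

n − 1 = 39600 = 2^4 · 2475, so s = 4 and d = 2475.
By repeated squaring, 17^2475 ≡ 795 (mod 39601).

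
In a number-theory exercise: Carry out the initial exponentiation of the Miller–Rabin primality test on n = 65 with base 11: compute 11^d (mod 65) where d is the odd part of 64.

11

n − 1 = 64 = 2^6 · 1, so s = 6 and d = 1.
11^1 mod 65 = 11.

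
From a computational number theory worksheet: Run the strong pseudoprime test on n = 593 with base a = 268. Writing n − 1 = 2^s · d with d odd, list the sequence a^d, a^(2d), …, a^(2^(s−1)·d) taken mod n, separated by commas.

209, 392, 77, 592

n − 1 = 592 = 2^4 · 37, so s = 4 and d = 37.
x_0 = 268^37 mod 593 = 209.
x_1 = 209^2 mod 593 = 392.
x_2 = 392^2 mod 593 = 77.
x_3 = 77^2 mod 593 = 592.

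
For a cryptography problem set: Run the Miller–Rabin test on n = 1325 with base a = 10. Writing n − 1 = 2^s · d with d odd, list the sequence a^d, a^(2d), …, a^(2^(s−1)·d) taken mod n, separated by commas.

n − 1 = 1324 = 2^2 · 331, so s = 2 and d = 331.
x_0 = 10^331 mod 1325 = 950.
x_1 = 950^2 mod 1325 = 175.

950, 175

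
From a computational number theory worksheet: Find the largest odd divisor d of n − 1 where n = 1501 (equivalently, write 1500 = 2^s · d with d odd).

375

Halving: 1500 → 750 → 375; 375 is odd.
So 1500 = 2^2 · 375.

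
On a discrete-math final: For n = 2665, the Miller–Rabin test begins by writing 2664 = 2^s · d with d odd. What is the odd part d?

333

Halving: 2664 → 1332 → 666 → 333; 333 is odd.
So 2664 = 2^3 · 333.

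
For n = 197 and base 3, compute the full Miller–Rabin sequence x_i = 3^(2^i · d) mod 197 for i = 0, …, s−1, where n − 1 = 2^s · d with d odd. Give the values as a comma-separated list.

n − 1 = 196 = 2^2 · 49, so s = 2 and d = 49.
x_0 = 3^49 mod 197 = 183.
x_1 = 183^2 mod 197 = 196.

183, 196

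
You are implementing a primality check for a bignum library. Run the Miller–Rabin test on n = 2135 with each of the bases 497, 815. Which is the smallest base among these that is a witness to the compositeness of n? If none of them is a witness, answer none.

n − 1 = 2134 = 2^1 · 1067, so s = 1 and d = 1067.
Base 497: x_0 = 497^1067 mod 2135 = 203. x_0 ∉ {1, 2134} and s = 1, so 497 is a Miller–Rabin witness and 2135 is composite.
Base 815: x_0 = 815^1067 mod 2135 = 2070. x_0 ∉ {1, 2134} and s = 1, so 815 is a Miller–Rabin witness and 2135 is composite.
The smallest witness among the given bases is 497.

497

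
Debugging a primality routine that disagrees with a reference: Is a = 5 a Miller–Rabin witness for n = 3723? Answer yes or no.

n − 1 = 3722 = 2^1 · 1861, so s = 1 and d = 1861.
Repeated squaring mod 3723: 5^1 ≡ 5, 5^2 ≡ 25, 5^4 ≡ 625, 5^8 ≡ 3433, 5^16 ≡ 2194, 5^32 ≡ 3520, 5^64 ≡ 256, 5^128 ≡ 2245, 5^256 ≡ 2806, 5^512 ≡ 3214, 5^1024 ≡ 2194.
1861 = 1024 + 512 + 256 + 64 + 4 + 1, so 5^1861 ≡ 2194·3214·2806·256·625·5 ≡ 1493 (mod 3723).
x_0 = 5^1861 mod 3723 = 1493.
x_0 ∉ {1, 3722} and s = 1, so 5 is a Miller–Rabin witness and 3723 is composite.

yes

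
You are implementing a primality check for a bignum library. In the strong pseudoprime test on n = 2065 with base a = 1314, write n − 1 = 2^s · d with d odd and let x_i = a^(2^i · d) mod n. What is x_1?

n − 1 = 2064 = 2^4 · 129, so s = 4 and d = 129.
By repeated squaring, 1314^129 ≡ 1959 (mod 2065).
x_0 = 1959.
x_1 = 1959^2 mod 2065 = 911.

911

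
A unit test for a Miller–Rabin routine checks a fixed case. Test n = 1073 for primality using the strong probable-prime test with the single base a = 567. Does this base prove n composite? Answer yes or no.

n − 1 = 1072 = 2^4 · 67, so s = 4 and d = 67.
x_0 = 567^67 mod 1073 = 460.
x_0 is neither 1 nor 1072, so continue squaring.
x_1 = 460^2 mod 1073 = 219.
x_2 = 219^2 mod 1073 = 749.
x_3 = 749^2 mod 1073 = 895.
Reached i = s−1 = 3 without hitting −1: 567 is a Miller–Rabin witness and 1073 is composite.

yes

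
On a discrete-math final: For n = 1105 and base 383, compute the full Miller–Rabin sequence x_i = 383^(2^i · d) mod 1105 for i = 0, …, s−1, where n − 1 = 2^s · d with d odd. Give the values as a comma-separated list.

603, 64, 781, 1

n − 1 = 1104 = 2^4 · 69, so s = 4 and d = 69.
x_0 = 383^69 mod 1105 = 603.
x_1 = 603^2 mod 1105 = 64.
x_2 = 64^2 mod 1105 = 781.
x_3 = 781^2 mod 1105 = 1.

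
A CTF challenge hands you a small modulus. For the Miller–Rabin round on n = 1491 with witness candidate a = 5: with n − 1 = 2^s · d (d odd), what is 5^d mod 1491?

n − 1 = 1490 = 2^1 · 745, so s = 1 and d = 745.
5^745 mod 1491 = 782.

782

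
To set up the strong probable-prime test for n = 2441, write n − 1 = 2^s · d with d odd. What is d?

305

Halving: 2440 → 1220 → 610 → 305; 305 is odd.
So 2440 = 2^3 · 305.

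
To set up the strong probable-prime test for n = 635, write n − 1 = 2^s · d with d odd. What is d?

317

Halving: 634 → 317; 317 is odd.
So 634 = 2^1 · 317.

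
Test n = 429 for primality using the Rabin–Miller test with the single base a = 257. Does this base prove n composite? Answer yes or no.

n − 1 = 428 = 2^2 · 107, so s = 2 and d = 107.
Repeated squaring mod 429: 257^1 ≡ 257, 257^2 ≡ 412, 257^4 ≡ 289, 257^8 ≡ 295, 257^16 ≡ 367, 257^32 ≡ 412, 257^64 ≡ 289.
107 = 64 + 32 + 8 + 2 + 1, so 257^107 ≡ 289·412·295·412·257 ≡ 368 (mod 429).
x_0 = 257^107 mod 429 = 368.
x_0 is neither 1 nor 428, so continue squaring.
x_1 = 368^2 mod 429 = 289.
Reached i = s−1 = 1 without hitting −1: 257 is a Miller–Rabin witness and 429 is composite.

yes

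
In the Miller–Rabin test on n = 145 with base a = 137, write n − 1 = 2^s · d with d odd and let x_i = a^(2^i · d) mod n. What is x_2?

n − 1 = 144 = 2^4 · 9, so s = 4 and d = 9.
Repeated squaring mod 145: 137^1 ≡ 137, 137^2 ≡ 64, 137^4 ≡ 36, 137^8 ≡ 136.
9 = 8 + 1, so 137^9 ≡ 136·137 ≡ 72 (mod 145).
x_0 = 72.
x_1 = 72^2 mod 145 = 109.
x_2 = 109^2 mod 145 = 136.

136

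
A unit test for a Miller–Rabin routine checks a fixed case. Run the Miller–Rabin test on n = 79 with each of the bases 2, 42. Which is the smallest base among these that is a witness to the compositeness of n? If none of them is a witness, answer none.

none

n − 1 = 78 = 2^1 · 39, so s = 1 and d = 39.
Base 2: x_0 = 2^39 mod 79 = 1. x_0 = 1, so 2 is not a witness.
Base 42: x_0 = 42^39 mod 79 = 1. x_0 = 1, so 42 is not a witness.
No listed base is a witness for 79.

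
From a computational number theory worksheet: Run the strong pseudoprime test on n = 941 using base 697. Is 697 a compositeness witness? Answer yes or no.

no

n − 1 = 940 = 2^2 · 235, so s = 2 and d = 235.
Repeated squaring mod 941: 697^1 ≡ 697, 697^2 ≡ 253, 697^4 ≡ 21, 697^8 ≡ 441, 697^16 ≡ 635, 697^32 ≡ 477, 697^64 ≡ 748, 697^128 ≡ 550.
235 = 128 + 64 + 32 + 8 + 2 + 1, so 697^235 ≡ 550·748·477·441·253·697 ≡ 844 (mod 941).
x_0 = 697^235 mod 941 = 844.
x_0 is neither 1 nor 940, so continue squaring.
x_1 = 844^2 mod 941 = 940.
x_1 ≡ −1, so 697 is not a witness.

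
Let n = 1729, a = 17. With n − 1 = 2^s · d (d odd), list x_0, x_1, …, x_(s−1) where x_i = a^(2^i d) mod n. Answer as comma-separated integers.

n − 1 = 1728 = 2^6 · 27, so s = 6 and d = 27.
x_0 = 17^27 mod 1729 = 818.
x_1 = 818^2 mod 1729 = 1.
x_2 = 1^2 mod 1729 = 1.
x_3 = 1^2 mod 1729 = 1.
x_4 = 1^2 mod 1729 = 1.
x_5 = 1^2 mod 1729 = 1.

818, 1, 1, 1, 1, 1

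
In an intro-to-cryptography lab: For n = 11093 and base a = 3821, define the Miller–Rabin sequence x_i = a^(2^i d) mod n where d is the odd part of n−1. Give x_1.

11092

n − 1 = 11092 = 2^2 · 2773, so s = 2 and d = 2773.
x_0 = 3821^2773 mod 11093 = 9585.
x_1 = 9585^2 mod 11093 = 11092.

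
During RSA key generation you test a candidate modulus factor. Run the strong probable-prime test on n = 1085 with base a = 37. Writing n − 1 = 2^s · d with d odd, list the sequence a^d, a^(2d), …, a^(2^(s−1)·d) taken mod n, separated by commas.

n − 1 = 1084 = 2^2 · 271, so s = 2 and d = 271.
x_0 = 37^271 mod 1085 = 688.
x_1 = 688^2 mod 1085 = 284.

688, 284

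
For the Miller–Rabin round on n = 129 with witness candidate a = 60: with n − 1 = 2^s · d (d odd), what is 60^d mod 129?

60

n − 1 = 128 = 2^7 · 1, so s = 7 and d = 1.
60^1 mod 129 = 60.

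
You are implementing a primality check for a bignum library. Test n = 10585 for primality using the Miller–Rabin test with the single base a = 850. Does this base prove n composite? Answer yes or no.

yes

n − 1 = 10584 = 2^3 · 1323, so s = 3 and d = 1323.
x_0 = 850^1323 mod 10585 = 7655.
x_0 is neither 1 nor 10584, so continue squaring.
x_1 = 7655^2 mod 10585 = 465.
x_2 = 465^2 mod 10585 = 4525.
Reached i = s−1 = 2 without hitting −1: 850 is a Miller–Rabin witness and 10585 is composite.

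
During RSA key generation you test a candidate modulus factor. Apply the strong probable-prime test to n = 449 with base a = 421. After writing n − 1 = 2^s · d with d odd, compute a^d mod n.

122

n − 1 = 448 = 2^6 · 7, so s = 6 and d = 7.
Repeated squaring mod 449: 421^1 ≡ 421, 421^2 ≡ 335, 421^4 ≡ 424.
7 = 4 + 2 + 1, so 421^7 ≡ 424·335·421 ≡ 122 (mod 449).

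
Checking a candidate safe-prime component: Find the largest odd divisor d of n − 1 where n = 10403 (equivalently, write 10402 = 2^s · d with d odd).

5201

Halving: 10402 → 5201; 5201 is odd.
So 10402 = 2^1 · 5201.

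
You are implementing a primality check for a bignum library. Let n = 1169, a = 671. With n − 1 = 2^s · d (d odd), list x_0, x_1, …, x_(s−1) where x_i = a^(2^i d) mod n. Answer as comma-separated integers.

n − 1 = 1168 = 2^4 · 73, so s = 4 and d = 73.
x_0 = 671^73 mod 1169 = 622.
x_1 = 622^2 mod 1169 = 1114.
x_2 = 1114^2 mod 1169 = 687.
x_3 = 687^2 mod 1169 = 862.

622, 1114, 687, 862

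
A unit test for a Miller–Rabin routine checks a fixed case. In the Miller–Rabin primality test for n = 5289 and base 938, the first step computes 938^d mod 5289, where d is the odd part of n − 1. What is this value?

692

n − 1 = 5288 = 2^3 · 661, so s = 3 and d = 661.
938^661 mod 5289 = 692.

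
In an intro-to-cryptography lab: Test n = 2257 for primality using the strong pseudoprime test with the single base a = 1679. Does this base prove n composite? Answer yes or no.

no

n − 1 = 2256 = 2^4 · 141, so s = 4 and d = 141.
Repeated squaring mod 2257: 1679^1 ≡ 1679, 1679^2 ≡ 48, 1679^4 ≡ 47, 1679^8 ≡ 2209, 1679^16 ≡ 47, 1679^32 ≡ 2209, 1679^64 ≡ 47, 1679^128 ≡ 2209.
141 = 128 + 8 + 4 + 1, so 1679^141 ≡ 2209·2209·47·1679 ≡ 660 (mod 2257).
x_0 = 1679^141 mod 2257 = 660.
x_0 is neither 1 nor 2256, so continue squaring.
x_1 = 660^2 mod 2257 = 2256.
x_1 ≡ −1, so 1679 is not a witness.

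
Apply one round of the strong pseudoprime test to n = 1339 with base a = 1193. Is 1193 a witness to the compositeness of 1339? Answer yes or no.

n − 1 = 1338 = 2^1 · 669, so s = 1 and d = 669.
x_0 = 1193^669 mod 1339 = 493.
x_0 ∉ {1, 1338} and s = 1, so 1193 is a Miller–Rabin witness and 1339 is composite.

yes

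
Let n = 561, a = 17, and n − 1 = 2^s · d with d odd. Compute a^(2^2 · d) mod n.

34

n − 1 = 560 = 2^4 · 35, so s = 4 and d = 35.
x_0 = 17^35 mod 561 = 527.
x_1 = 527^2 mod 561 = 34.
x_2 = 34^2 mod 561 = 34.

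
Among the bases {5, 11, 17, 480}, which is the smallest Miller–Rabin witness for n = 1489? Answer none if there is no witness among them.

n − 1 = 1488 = 2^4 · 93, so s = 4 and d = 93.
Base 5: x_0 = 5^93 mod 1489 = 225. x_0 is neither 1 nor 1488, so continue squaring. x_1 = 225^2 mod 1489 = 1488. x_1 ≡ −1, so 5 is not a witness.
Base 11: x_0 = 11^93 mod 1489 = 1092. x_0 is neither 1 nor 1488, so continue squaring. x_1 = 1092^2 mod 1489 = 1264. x_2 = 1264^2 mod 1489 = 1488. x_2 ≡ −1, so 11 is not a witness.
Base 17: x_0 = 17^93 mod 1489 = 1346. x_0 is neither 1 nor 1488, so continue squaring. x_1 = 1346^2 mod 1489 = 1092. x_2 = 1092^2 mod 1489 = 1264. x_3 = 1264^2 mod 1489 = 1488. x_3 ≡ −1, so 17 is not a witness.
Base 480: x_0 = 480^93 mod 1489 = 1. x_0 = 1, so 480 is not a witness.
No listed base is a witness for 1489.

none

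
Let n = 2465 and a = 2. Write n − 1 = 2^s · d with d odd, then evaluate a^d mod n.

1902

n − 1 = 2464 = 2^5 · 77, so s = 5 and d = 77.
2^77 mod 2465 = 1902.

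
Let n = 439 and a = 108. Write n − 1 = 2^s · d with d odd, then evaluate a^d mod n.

n − 1 = 438 = 2^1 · 219, so s = 1 and d = 219.
Repeated squaring mod 439: 108^1 ≡ 108, 108^2 ≡ 250, 108^4 ≡ 162, 108^8 ≡ 343, 108^16 ≡ 436, 108^32 ≡ 9, 108^64 ≡ 81, 108^128 ≡ 415.
219 = 128 + 64 + 16 + 8 + 2 + 1, so 108^219 ≡ 415·81·436·343·250·108 ≡ 438 (mod 439).

438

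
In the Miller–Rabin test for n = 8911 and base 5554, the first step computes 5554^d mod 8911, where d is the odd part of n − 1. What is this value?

n − 1 = 8910 = 2^1 · 4455, so s = 1 and d = 4455.
5554^4455 mod 8911 = 2547.

2547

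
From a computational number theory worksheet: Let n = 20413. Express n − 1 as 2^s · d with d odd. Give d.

5103

Halving: 20412 → 10206 → 5103; 5103 is odd.
So 20412 = 2^2 · 5103.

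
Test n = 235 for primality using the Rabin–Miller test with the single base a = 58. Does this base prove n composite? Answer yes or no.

yes

n − 1 = 234 = 2^1 · 117, so s = 1 and d = 117.
x_0 = 58^117 mod 235 = 208.
x_0 ∉ {1, 234} and s = 1, so 58 is a Miller–Rabin witness and 235 is composite.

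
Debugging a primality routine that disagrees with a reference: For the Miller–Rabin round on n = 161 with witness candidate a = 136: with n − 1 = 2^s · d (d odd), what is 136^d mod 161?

152

n − 1 = 160 = 2^5 · 5, so s = 5 and d = 5.
Repeated squaring mod 161: 136^1 ≡ 136, 136^2 ≡ 142, 136^4 ≡ 39.
5 = 4 + 1, so 136^5 ≡ 39·136 ≡ 152 (mod 161).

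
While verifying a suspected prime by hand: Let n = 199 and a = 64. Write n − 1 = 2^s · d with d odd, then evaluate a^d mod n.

1

n − 1 = 198 = 2^1 · 99, so s = 1 and d = 99.
64^99 mod 199 = 1.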